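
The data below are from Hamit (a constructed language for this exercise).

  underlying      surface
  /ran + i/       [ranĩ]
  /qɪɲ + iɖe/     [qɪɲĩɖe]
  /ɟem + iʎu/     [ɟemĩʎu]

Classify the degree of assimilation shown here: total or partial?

partial assimilation

The vowel /i/ surfaces as nasalised [ĩ] next to the preceding nasal /n/ — it has acquired the [+nasal] feature of its neighbour.
Likewise in the remaining data: /i/ → [ĩ] after /ɲ/; /i/ → [ĩ] after /m/ — each time a vowel is nasalised next to a preceding nasal.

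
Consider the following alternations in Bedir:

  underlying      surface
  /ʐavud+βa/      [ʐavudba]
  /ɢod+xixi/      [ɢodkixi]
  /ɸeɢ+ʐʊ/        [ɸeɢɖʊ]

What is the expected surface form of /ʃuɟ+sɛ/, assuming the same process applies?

[ʃuɟtɛ]

The data show progressive manner assimilation: /β/ → [b] after /d/; /x/ → [k] after /d/; /ʐ/ → [ɖ] after /ɢ/. In each pair only manner changes, matching the preceding consonant, while place and voice stay constant.
/s/ is a voiceless alveolar fricative. The preceding trigger /ɟ/ is a stop, so /s/ must become a stop as well.
Changing only its manner to stop gives [t] — the voiceless alveolar stop.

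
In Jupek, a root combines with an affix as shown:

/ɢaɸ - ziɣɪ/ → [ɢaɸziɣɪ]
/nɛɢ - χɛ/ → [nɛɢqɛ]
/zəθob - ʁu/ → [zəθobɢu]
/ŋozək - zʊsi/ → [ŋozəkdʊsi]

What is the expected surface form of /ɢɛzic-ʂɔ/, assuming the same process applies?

The data show progressive manner assimilation: /χ/ → [q] after /ɢ/; /ʁ/ → [ɢ] after /b/; /z/ → [d] after /k/. In each pair only manner changes, matching the preceding consonant, while place and voice stay constant.
Nothing changes in [ɢaɸziɣɪ]: there the adjacent consonants already agree in manner (/z/ and /ɸ/ are both fricatives), so this form is consistent with the same rule.
The rule targets /ʂ/ (voiceless retroflex fricative), which sits after the trigger /c/ (stop).
Changing only its manner to stop gives [ʈ] — the voiceless retroflex stop.

[ɢɛzicʈɔ]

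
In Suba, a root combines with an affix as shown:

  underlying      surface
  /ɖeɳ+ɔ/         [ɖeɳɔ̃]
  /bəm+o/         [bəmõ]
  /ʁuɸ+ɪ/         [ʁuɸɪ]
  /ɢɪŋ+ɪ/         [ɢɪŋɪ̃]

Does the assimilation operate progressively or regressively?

The vowel /ɔ/ surfaces as nasalised [ɔ̃] next to the preceding nasal /ɳ/ — it has acquired the [+nasal] feature of its neighbour.
Likewise in the remaining data: /o/ → [õ] after /m/; /ɪ/ → [ɪ̃] after /ŋ/ — each time a vowel is nasalised next to a preceding nasal.
No change occurs in [ʁuɸɪ] because the vowel at the boundary is adjacent to an oral consonant, not a nasal (/ɪ/ next to /ɸ/).
Because the conditioning nasal is to the left of the vowel that changes, the process is progressive (perseverative).

progressive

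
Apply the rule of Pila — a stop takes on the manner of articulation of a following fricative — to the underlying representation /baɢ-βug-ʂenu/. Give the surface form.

/ɢ/ is a voiced uvular stop. The following trigger /β/ is a fricative, so /ɢ/ must become a fricative as well.
The voiced uvular fricative is [ʁ], so /ɢ/ → [ʁ].
The same rule applies at the second boundary: /g/ → [ɣ] next to /ʂ/.

[baʁβuɣʂenu]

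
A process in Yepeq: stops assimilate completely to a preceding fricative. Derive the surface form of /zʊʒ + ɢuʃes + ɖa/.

/ɢ/ is the segment targeted by the rule; it sits immediately after /ʒ/, so it assimilates completely and surfaces as [ʒ].
The same rule applies at the second boundary: /ɖ/ → [s] next to /s/.

[zʊʒʒuʃessa]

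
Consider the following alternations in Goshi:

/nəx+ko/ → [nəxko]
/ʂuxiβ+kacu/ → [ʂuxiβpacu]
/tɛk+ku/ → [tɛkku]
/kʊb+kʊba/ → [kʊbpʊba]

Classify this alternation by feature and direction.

Comparing underlying and surface forms, /k/ → [p] is the alternation; the neighbouring /β/ is constant.
The change velar → bilabial matches the place of the preceding /β/, identifying this as place assimilation.
Manner and voice are unchanged, so the assimilation is partial, not total.
The same holds elsewhere in the data: /k/ → [p] after /b/ (velar → bilabial, matching bilabial) — only place changes, and always toward the preceding segment.
Nothing changes in [nəxko], [tɛkku]: there the adjacent consonants already agree in place (/k/ and /x/ are both velar; /k/ and /k/ are both velar), so these forms are consistent with the same rule.
The trigger is the preceding segment, so the direction is progressive (perseverative).

progressive place assimilation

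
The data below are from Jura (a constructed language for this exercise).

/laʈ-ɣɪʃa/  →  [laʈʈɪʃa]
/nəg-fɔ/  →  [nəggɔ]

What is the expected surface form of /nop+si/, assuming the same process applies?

The data show progressive total assimilation (/ɣ/ → [ʈ] after /ʈ/; /f/ → [g] after /g/): in every case the target segment becomes identical to its preceding neighbour, copying more than a single feature.
/s/ is the segment targeted by the rule; it sits immediately after /p/, so it assimilates completely and surfaces as [p].

[noppi]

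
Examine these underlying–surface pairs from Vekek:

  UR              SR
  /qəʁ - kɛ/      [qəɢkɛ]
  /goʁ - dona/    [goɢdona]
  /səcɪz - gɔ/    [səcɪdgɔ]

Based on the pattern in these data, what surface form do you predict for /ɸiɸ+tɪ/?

[ɸiptɪ]

The data show regressive manner assimilation: /ʁ/ → [ɢ] before /k/; /ʁ/ → [ɢ] before /d/; /z/ → [d] before /g/. In each pair only manner changes, matching the following consonant, while place and voice stay constant.
/ɸ/ is a voiceless bilabial fricative. The following trigger /t/ is a stop, so /ɸ/ must become a stop as well.
The voiceless bilabial stop is [p], so /ɸ/ → [p].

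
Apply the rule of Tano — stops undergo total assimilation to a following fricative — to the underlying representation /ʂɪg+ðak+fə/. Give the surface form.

/g/ is the segment targeted by the rule; it sits immediately before /ð/, so it assimilates completely and surfaces as [ð].
At the second juncture, /k/ likewise becomes [f] adjacent to /f/.

[ʂɪððaffə]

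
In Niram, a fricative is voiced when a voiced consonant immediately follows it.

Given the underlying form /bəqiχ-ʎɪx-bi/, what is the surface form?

/χ/ is a voiceless uvular fricative. The following trigger /ʎ/ is voiced, so /χ/ must become voiced as well.
A voiced uvular fricative is [ʁ], so the surface segment is [ʁ].
At the second juncture, /x/ likewise becomes [ɣ] adjacent to /b/.

[bəqiʁʎɪɣbi]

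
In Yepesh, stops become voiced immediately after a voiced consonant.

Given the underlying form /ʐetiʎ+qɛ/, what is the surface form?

[ʐetiʎɢɛ]

The rule targets /q/ (voiceless uvular stop), which sits after the trigger /ʎ/ (voiced).
A voiced uvular stop is [ɢ], so the surface segment is [ɢ].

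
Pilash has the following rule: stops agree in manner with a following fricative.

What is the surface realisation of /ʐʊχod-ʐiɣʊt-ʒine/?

[ʐʊχozʐiɣʊsʒine]

The rule targets /d/ (voiced alveolar stop), which sits before the trigger /ʐ/ (fricative).
Changing only its manner to fricative gives [z] — the voiced alveolar fricative.
The same rule applies at the second boundary: /t/ → [s] next to /ʒ/.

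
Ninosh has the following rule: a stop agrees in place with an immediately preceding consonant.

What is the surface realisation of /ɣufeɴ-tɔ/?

/t/ is a voiceless alveolar stop. The preceding trigger /ɴ/ is uvular, so /t/ must become uvular as well.
A voiceless uvular stop is [q], so the surface segment is [q].

[ɣufeɴqɔ]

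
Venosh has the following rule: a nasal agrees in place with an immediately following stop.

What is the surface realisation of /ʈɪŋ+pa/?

[ʈɪmpa]

/ŋ/ is a voiced velar nasal. The following trigger /p/ is bilabial, so /ŋ/ must become bilabial as well.
The voiced bilabial nasal is [m], so /ŋ/ → [m].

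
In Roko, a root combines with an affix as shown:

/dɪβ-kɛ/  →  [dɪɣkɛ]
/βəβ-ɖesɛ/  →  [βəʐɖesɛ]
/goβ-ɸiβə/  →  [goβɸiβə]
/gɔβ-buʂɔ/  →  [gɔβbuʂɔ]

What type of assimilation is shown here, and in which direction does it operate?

regressive place assimilation

Comparing underlying and surface forms, /β/ → [ɣ] is the alternation; the neighbouring /k/ is constant.
/β/ is bilabial while /k/ is velar; the output [ɣ] is velar, matching the trigger — so the feature that spreads is place.
Manner and voice are unchanged, so the assimilation is partial, not total.
The same holds elsewhere in the data: /β/ → [ʐ] before /ɖ/ (bilabial → retroflex, matching retroflex) — only place changes, and always toward the following segment.
No alternation appears in [goβɸiβə], [gɔβbuʂɔ]: there the adjacent consonants already agree in place (/β/ and /ɸ/ are both bilabial; /β/ and /b/ are both bilabial), so these forms are consistent with the same rule.
The trigger is the following segment, so the direction is regressive (anticipatory).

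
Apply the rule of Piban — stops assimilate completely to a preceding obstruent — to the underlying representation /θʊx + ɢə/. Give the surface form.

[θʊxxə]

/ɢ/ is the segment targeted by the rule; it sits immediately after /x/, so it assimilates completely and surfaces as [x].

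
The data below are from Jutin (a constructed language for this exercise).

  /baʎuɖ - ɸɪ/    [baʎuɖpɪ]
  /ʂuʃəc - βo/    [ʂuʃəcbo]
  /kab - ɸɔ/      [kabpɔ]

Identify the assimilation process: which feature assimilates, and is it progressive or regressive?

The segment that alternates is /ɸ/, which surfaces as [p] when adjacent to /ɖ/.
The change fricative → stop matches the manner of the preceding /ɖ/, identifying this as manner assimilation.
Place and voice are unchanged, so the assimilation is partial, not total.
Checking the remaining alternations: /β/ → [b] after /c/ (fricative → stop, matching a stop); /ɸ/ → [p] after /b/ (fricative → stop, matching a stop) — only manner changes, and always toward the preceding segment.
The trigger is the preceding segment, so the direction is progressive (perseverative).

progressive manner assimilation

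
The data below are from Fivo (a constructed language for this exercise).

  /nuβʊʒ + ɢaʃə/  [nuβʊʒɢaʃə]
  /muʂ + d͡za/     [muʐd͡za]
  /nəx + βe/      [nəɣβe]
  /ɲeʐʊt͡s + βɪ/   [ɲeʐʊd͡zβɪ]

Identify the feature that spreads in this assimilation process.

Underlying /ʂ/ is realised as [ʐ] next to /d͡z/; /d͡z/ itself does not change.
/ʂ/ is voiceless while /d͡z/ is voiced; the output [ʐ] is voiced, matching the trigger — so the feature that spreads is voicing.
The other alternating forms pattern the same way: /x/ → [ɣ] before /β/ (voiceless → voiced, matching voiced); /t͡s/ → [d͡z] before /β/ (voiceless → voiced, matching voiced) — only voicing changes, and always toward the following segment.
No alternation appears in [nuβʊʒɢaʃə]: there the adjacent consonants already agree in voicing (/ʒ/ and /ɢ/ are both voiced), so this form is consistent with the same rule.

voicing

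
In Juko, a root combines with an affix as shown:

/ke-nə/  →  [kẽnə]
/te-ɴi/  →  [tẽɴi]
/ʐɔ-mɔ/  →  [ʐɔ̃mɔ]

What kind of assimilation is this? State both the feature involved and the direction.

regressive nasality assimilation (vowel nasalisation)

The vowel /e/ surfaces as nasalised [ẽ] next to the following nasal /n/ — it has acquired the [+nasal] feature of its neighbour.
The other forms show the same pattern: /e/ → [ẽ] before /ɴ/; /ɔ/ → [ɔ̃] before /m/ — each time a vowel is nasalised next to a following nasal.
Because the conditioning nasal is to the right of the vowel that changes, the process is regressive (anticipatory).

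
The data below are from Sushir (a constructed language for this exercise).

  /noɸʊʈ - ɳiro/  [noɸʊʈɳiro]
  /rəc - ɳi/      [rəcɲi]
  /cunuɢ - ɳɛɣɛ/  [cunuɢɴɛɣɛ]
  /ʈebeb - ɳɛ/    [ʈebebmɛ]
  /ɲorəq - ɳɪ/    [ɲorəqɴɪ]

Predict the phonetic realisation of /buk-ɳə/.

The data show progressive place assimilation: /ɳ/ → [ɲ] after /c/; /ɳ/ → [ɴ] after /ɢ/; /ɳ/ → [m] after /b/; /ɳ/ → [ɴ] after /q/. In each pair only place changes, matching the preceding consonant, while manner and voice stay constant.
No alternation appears in [noɸʊʈɳiro]: there the adjacent consonants already agree in place (/ɳ/ and /ʈ/ are both retroflex), so this form is consistent with the same rule.
/ɳ/ is a voiced retroflex nasal. The preceding trigger /k/ is velar, so /ɳ/ must become velar as well.
A voiced velar nasal is [ŋ], so the surface segment is [ŋ].

[bukŋə]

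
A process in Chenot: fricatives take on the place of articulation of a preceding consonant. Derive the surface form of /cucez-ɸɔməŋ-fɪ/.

[cucezsɔməŋxɪ]

/ɸ/ is a voiceless bilabial fricative. The preceding trigger /z/ is alveolar, so /ɸ/ must become alveolar as well.
A voiceless alveolar fricative is [s], so the surface segment is [s].
The same rule applies at the second boundary: /f/ → [x] next to /ŋ/.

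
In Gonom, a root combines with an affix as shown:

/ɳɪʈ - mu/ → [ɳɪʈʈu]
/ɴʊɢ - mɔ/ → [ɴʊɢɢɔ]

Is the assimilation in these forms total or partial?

total assimilation

The segment that alternates is /m/, which surfaces as [ʈ] when adjacent to /ʈ/.
The output [ʈ] is identical to the trigger /ʈ/ — every feature (place, manner, voicing) has been copied — so this is total assimilation.
The remaining alternation confirms this: /m/ → [ɢ] after /ɢ/ — in each case the output is a copy of the preceding consonant.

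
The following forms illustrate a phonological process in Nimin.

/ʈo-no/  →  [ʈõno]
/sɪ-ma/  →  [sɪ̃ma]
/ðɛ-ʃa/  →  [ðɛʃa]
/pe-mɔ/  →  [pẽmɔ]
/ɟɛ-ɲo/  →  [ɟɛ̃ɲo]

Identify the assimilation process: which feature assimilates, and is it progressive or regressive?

regressive nasality assimilation (vowel nasalisation)

The vowel /o/ surfaces as nasalised [õ] next to the following nasal /n/ — it has acquired the [+nasal] feature of its neighbour.
Likewise in the remaining data: /ɪ/ → [ɪ̃] before /m/; /e/ → [ẽ] before /m/; /ɛ/ → [ɛ̃] before /ɲ/ — each time a vowel is nasalised next to a following nasal.
No change occurs in [ðɛʃa] because the vowel at the boundary is adjacent to an oral consonant, not a nasal (/ɛ/ next to /ʃ/).
Because the conditioning nasal is to the right of the vowel that changes, the process is regressive (anticipatory).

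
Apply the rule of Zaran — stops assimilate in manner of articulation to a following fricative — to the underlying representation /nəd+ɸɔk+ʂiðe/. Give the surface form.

/d/ is a voiced alveolar stop. The following trigger /ɸ/ is a fricative, so /d/ must become a fricative as well.
The voiced alveolar fricative is [z], so /d/ → [z].
The same rule applies at the second boundary: /k/ → [x] next to /ʂ/.

[nəzɸɔxʂiðe]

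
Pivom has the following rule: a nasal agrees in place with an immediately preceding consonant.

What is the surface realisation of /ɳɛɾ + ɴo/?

/ɴ/ is a voiced uvular nasal. The preceding trigger /ɾ/ is alveolar, so /ɴ/ must become alveolar as well.
The voiced alveolar nasal is [n], so /ɴ/ → [n].

[ɳɛɾno]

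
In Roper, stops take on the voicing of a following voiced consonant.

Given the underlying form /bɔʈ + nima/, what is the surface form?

[bɔɖnima]

/ʈ/ is a voiceless retroflex stop. The following trigger /n/ is voiced, so /ʈ/ must become voiced as well.
The voiced retroflex stop is [ɖ], so /ʈ/ → [ɖ].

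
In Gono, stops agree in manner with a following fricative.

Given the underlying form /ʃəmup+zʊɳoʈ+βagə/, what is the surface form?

[ʃəmuɸzʊɳoʂβagə]

The rule targets /p/ (voiceless bilabial stop), which sits before the trigger /z/ (fricative).
Changing only its manner to fricative gives [ɸ] — the voiceless bilabial fricative.
The same rule applies at the second boundary: /ʈ/ → [ʂ] next to /β/.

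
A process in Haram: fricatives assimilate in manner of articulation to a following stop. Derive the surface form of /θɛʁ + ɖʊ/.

[θɛɢɖʊ]

/ʁ/ is a voiced uvular fricative. The following trigger /ɖ/ is a stop, so /ʁ/ must become a stop as well.
Changing only its manner to stop gives [ɢ] — the voiced uvular stop.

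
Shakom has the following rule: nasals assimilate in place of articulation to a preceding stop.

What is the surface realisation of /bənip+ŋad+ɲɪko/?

/ŋ/ is a voiced velar nasal. The preceding trigger /p/ is bilabial, so /ŋ/ must become bilabial as well.
Changing only its place to bilabial gives [m] — the voiced bilabial nasal.
The same rule applies at the second boundary: /ɲ/ → [n] next to /d/.

[bənipmadnɪko]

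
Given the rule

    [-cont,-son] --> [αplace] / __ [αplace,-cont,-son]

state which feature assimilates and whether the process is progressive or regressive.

regressive place assimilation

The rule copies the place features (abbreviated [place]) from the environment onto the target, so the assimilating feature is place.
The conditioning segment sits to the right of the focus bar, meaning the trigger follows the segment that changes — regressive assimilation.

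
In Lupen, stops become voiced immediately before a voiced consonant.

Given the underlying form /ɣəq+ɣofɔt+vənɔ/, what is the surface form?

The rule targets /q/ (voiceless uvular stop), which sits before the trigger /ɣ/ (voiced).
Changing only its voicing to voiced gives [ɢ] — the voiced uvular stop.
At the second juncture, /t/ likewise becomes [d] adjacent to /v/.

[ɣəɢɣofɔdvənɔ]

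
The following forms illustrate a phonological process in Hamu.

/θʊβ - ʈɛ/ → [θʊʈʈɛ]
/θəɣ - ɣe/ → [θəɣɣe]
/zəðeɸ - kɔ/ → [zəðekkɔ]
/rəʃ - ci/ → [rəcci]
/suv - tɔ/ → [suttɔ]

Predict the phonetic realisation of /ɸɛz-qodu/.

The data show regressive total assimilation (/β/ → [ʈ] before /ʈ/; /ɸ/ → [k] before /k/; /ʃ/ → [c] before /c/; /v/ → [t] before /t/): in every case the target segment becomes identical to its following neighbour, copying more than a single feature.
In [θəɣɣe] the two consonants at the boundary are already identical (/ɣ/ + /ɣ/), so the rule applies vacuously and nothing changes.
/z/ is the segment targeted by the rule; it sits immediately before /q/, so it assimilates completely and surfaces as [q].

[ɸɛqqodu]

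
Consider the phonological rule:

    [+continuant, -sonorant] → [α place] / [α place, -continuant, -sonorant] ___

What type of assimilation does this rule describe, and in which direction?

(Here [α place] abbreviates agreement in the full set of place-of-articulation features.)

progressive place assimilation

The shared variable α links the value of the place features (abbreviated [place]) on the target to the same value on the neighbouring segment, so place is the feature that assimilates.
The conditioning segment sits to the left of the focus bar, meaning the trigger precedes the segment that changes — progressive assimilation.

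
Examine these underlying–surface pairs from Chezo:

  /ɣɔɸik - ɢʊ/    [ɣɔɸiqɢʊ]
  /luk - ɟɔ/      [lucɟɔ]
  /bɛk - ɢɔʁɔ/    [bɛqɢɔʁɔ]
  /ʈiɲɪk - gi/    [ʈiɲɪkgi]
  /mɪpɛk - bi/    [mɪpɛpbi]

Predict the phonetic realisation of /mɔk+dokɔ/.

The data show regressive place assimilation: /k/ → [q] before /ɢ/; /k/ → [c] before /ɟ/; /k/ → [p] before /b/. In each pair only place changes, matching the following consonant, while manner and voice stay constant.
No alternation appears in [ʈiɲɪkgi]: there the adjacent consonants already agree in place (/k/ and /g/ are both velar), so this form is consistent with the same rule.
The rule targets /k/ (voiceless velar stop), which sits before the trigger /d/ (alveolar).
The voiceless alveolar stop is [t], so /k/ → [t].

[mɔtdokɔ]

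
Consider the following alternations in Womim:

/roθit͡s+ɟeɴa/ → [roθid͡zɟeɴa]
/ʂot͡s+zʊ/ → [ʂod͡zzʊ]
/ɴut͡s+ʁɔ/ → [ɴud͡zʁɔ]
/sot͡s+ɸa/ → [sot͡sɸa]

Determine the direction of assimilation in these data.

regressive

Comparing underlying and surface forms, /t͡s/ → [d͡z] is the alternation; the neighbouring /ɟ/ is constant.
/t͡s/ is voiceless while /ɟ/ is voiced; the output [d͡z] is voiced, matching the trigger — so the feature that spreads is voicing.
The other alternating forms pattern the same way: /t͡s/ → [d͡z] before /z/ (voiceless → voiced, matching voiced); /t͡s/ → [d͡z] before /ʁ/ (voiceless → voiced, matching voiced) — only voicing changes, and always toward the following segment.
No alternation appears in [sot͡sɸa]: there the adjacent consonants already agree in voicing (/t͡s/ and /ɸ/ are both voiceless), so this form is consistent with the same rule.
The trigger is the following segment, so the direction is regressive (anticipatory).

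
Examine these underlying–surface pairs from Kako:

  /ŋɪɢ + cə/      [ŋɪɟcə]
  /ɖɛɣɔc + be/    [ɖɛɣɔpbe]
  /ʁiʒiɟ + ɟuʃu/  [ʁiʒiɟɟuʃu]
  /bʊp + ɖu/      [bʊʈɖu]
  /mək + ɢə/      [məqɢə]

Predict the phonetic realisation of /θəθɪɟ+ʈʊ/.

The data show regressive place assimilation: /ɢ/ → [ɟ] before /c/; /c/ → [p] before /b/; /p/ → [ʈ] before /ɖ/; /k/ → [q] before /ɢ/. In each pair only place changes, matching the following consonant, while manner and voice stay constant.
No alternation appears in [ʁiʒiɟɟuʃu]: there the adjacent consonants already agree in place (/ɟ/ and /ɟ/ are both palatal), so this form is consistent with the same rule.
The rule targets /ɟ/ (voiced palatal stop), which sits before the trigger /ʈ/ (retroflex).
The voiced retroflex stop is [ɖ], so /ɟ/ → [ɖ].

[θəθɪɖʈʊ]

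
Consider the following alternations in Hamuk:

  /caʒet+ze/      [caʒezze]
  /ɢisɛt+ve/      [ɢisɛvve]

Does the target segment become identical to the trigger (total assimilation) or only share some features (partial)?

The segment that alternates is /t/, which surfaces as [z] when adjacent to /z/.
The output [z] is identical to the trigger /z/ — every feature (place, manner, voicing) has been copied — so this is total assimilation.
The other form behaves the same way: /t/ → [v] before /v/ — in each case the output is a copy of the following consonant.

total assimilation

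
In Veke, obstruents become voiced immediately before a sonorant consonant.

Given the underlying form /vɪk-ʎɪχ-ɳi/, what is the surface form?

[vɪgʎɪʁɳi]

/k/ is a voiceless velar stop. The following trigger /ʎ/ is voiced, so /k/ must become voiced as well.
Changing only its voicing to voiced gives [g] — the voiced velar stop.
The same rule applies at the second boundary: /χ/ → [ʁ] next to /ɳ/.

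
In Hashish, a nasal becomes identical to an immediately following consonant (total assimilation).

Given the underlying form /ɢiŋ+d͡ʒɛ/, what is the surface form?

[ɢid͡ʒd͡ʒɛ]

/ŋ/ is the segment targeted by the rule; it sits immediately before /d͡ʒ/, so it assimilates completely and surfaces as [d͡ʒ].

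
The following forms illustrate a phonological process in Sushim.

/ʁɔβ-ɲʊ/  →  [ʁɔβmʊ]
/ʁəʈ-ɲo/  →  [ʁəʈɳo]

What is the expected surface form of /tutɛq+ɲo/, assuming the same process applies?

[tutɛqɴo]

The data show progressive place assimilation: /ɲ/ → [m] after /β/; /ɲ/ → [ɳ] after /ʈ/. In each pair only place changes, matching the preceding consonant, while manner and voice stay constant.
/ɲ/ is a voiced palatal nasal. The preceding trigger /q/ is uvular, so /ɲ/ must become uvular as well.
A voiced uvular nasal is [ɴ], so the surface segment is [ɴ].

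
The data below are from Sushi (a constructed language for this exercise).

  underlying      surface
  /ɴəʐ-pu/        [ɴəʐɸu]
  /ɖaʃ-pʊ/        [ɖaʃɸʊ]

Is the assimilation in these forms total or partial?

partial assimilation

The segment that alternates is /p/, which surfaces as [ɸ] when adjacent to /ʐ/.
/p/ is a stop while /ʐ/ is a fricative; the output [ɸ] is a fricative, matching the trigger — so the feature that spreads is manner.
Place and voice are unchanged, so the assimilation is partial, not total.
The same holds elsewhere in the data: /p/ → [ɸ] after /ʃ/ (stop → fricative, matching a fricative) — only manner changes, and always toward the preceding segment.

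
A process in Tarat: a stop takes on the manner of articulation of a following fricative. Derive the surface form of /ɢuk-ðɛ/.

The rule targets /k/ (voiceless velar stop), which sits before the trigger /ð/ (fricative).
Changing only its manner to fricative gives [x] — the voiceless velar fricative.

[ɢuxðɛ]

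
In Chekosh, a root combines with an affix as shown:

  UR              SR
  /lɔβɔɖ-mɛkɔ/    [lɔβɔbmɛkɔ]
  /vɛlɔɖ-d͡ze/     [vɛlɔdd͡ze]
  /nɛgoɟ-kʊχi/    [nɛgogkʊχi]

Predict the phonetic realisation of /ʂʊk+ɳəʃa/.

The data show regressive place assimilation: /ɖ/ → [b] before /m/; /ɖ/ → [d] before /d͡z/; /ɟ/ → [g] before /k/. In each pair only place changes, matching the following consonant, while manner and voice stay constant.
/k/ is a voiceless velar stop. The following trigger /ɳ/ is retroflex, so /k/ must become retroflex as well.
Changing only its place to retroflex gives [ʈ] — the voiceless retroflex stop.

[ʂʊʈɳəʃa]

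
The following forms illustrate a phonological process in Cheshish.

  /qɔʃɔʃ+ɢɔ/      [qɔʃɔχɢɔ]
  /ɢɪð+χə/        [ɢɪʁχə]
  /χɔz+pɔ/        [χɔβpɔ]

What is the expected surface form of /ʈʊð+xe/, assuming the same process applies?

The data show regressive place assimilation: /ʃ/ → [χ] before /ɢ/; /ð/ → [ʁ] before /χ/; /z/ → [β] before /p/. In each pair only place changes, matching the following consonant, while manner and voice stay constant.
/ð/ is a voiced dental fricative. The following trigger /x/ is velar, so /ð/ must become velar as well.
A voiced velar fricative is [ɣ], so the surface segment is [ɣ].

[ʈʊɣxe]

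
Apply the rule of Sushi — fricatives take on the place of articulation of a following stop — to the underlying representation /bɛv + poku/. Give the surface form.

/v/ is a voiced labiodental fricative. The following trigger /p/ is bilabial, so /v/ must become bilabial as well.
Changing only its place to bilabial gives [β] — the voiced bilabial fricative.

[bɛβpoku]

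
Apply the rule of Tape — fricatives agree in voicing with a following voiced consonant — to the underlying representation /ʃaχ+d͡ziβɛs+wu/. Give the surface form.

[ʃaʁd͡ziβɛzwu]

The rule targets /χ/ (voiceless uvular fricative), which sits before the trigger /d͡z/ (voiced).
The voiced uvular fricative is [ʁ], so /χ/ → [ʁ].
The same rule applies at the second boundary: /s/ → [z] next to /w/.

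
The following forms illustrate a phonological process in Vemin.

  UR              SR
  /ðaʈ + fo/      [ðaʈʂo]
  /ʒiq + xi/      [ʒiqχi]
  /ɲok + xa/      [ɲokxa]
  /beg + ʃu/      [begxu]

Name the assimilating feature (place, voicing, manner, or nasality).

place

The segment that alternates is /f/, which surfaces as [ʂ] when adjacent to /ʈ/.
The change labiodental → retroflex matches the place of the preceding /ʈ/, identifying this as place assimilation.
The same holds elsewhere in the data: /x/ → [χ] after /q/ (velar → uvular, matching uvular); /ʃ/ → [x] after /g/ (postalveolar → velar, matching velar) — only place changes, and always toward the preceding segment.
No alternation appears in [ɲokxa]: there the adjacent consonants already agree in place (/x/ and /k/ are both velar), so this form is consistent with the same rule.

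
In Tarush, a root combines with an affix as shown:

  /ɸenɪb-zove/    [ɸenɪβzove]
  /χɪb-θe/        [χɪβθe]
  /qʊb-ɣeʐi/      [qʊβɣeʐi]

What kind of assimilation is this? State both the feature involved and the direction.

Comparing underlying and surface forms, /b/ → [β] is the alternation; the neighbouring /z/ is constant.
The change stop → fricative matches the manner of the following /z/, identifying this as manner assimilation.
Place and voice are unchanged, so the assimilation is partial, not total.
The other alternating forms pattern the same way: /b/ → [β] before /θ/ (stop → fricative, matching a fricative); /b/ → [β] before /ɣ/ (stop → fricative, matching a fricative) — only manner changes, and always toward the following segment.
Since the segment that changes precedes the conditioning segment, the assimilation is regressive.

regressive manner assimilation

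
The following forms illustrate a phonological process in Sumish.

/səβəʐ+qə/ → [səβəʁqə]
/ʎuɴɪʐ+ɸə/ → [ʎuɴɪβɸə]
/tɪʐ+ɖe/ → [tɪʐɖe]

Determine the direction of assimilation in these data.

regressive

Comparing underlying and surface forms, /ʐ/ → [ʁ] is the alternation; the neighbouring /q/ is constant.
The change retroflex → uvular matches the place of the following /q/, identifying this as place assimilation.
The other alternating form patterns the same way: /ʐ/ → [β] before /ɸ/ (retroflex → bilabial, matching bilabial) — only place changes, and always toward the following segment.
Nothing changes in [tɪʐɖe]: there the adjacent consonants already agree in place (/ʐ/ and /ɖ/ are both retroflex), so this form is consistent with the same rule.
The trigger is the following segment, so the direction is regressive (anticipatory).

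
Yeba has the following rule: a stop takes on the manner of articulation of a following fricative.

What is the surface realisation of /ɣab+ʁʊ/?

/b/ is a voiced bilabial stop. The following trigger /ʁ/ is a fricative, so /b/ must become a fricative as well.
A voiced bilabial fricative is [β], so the surface segment is [β].

[ɣaβʁʊ]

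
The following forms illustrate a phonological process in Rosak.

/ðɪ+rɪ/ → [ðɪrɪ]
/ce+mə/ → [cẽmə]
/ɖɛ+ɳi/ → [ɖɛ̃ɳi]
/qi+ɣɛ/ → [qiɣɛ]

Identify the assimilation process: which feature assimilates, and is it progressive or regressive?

regressive nasality assimilation (vowel nasalisation)

The vowel /e/ surfaces as nasalised [ẽ] next to the following nasal /m/ — it has acquired the [+nasal] feature of its neighbour.
The other form shows the same pattern: /ɛ/ → [ɛ̃] before /ɳ/ — each time a vowel is nasalised next to a following nasal.
No change occurs in [ðɪrɪ], [qiɣɛ] because the vowel at the boundary is adjacent to an oral consonant, not a nasal (/ɪ/ next to /r/; /i/ next to /ɣ/).
Because the conditioning nasal is to the right of the vowel that changes, the process is regressive (anticipatory).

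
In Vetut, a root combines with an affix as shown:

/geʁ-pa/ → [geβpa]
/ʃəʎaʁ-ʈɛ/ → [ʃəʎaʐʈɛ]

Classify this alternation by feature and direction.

regressive place assimilation

Underlying /ʁ/ is realised as [β] next to /p/; /p/ itself does not change.
The change uvular → bilabial matches the place of the following /p/, identifying this as place assimilation.
Manner and voice are unchanged, so the assimilation is partial, not total.
The other alternating form patterns the same way: /ʁ/ → [ʐ] before /ʈ/ (uvular → retroflex, matching retroflex) — only place changes, and always toward the following segment.
The trigger is the following segment, so the direction is regressive (anticipatory).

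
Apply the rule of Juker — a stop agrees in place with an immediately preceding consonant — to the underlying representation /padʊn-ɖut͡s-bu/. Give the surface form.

[padʊndut͡sdu]

The rule targets /ɖ/ (voiced retroflex stop), which sits after the trigger /n/ (alveolar).
The voiced alveolar stop is [d], so /ɖ/ → [d].
At the second juncture, /b/ likewise becomes [d] adjacent to /t͡s/.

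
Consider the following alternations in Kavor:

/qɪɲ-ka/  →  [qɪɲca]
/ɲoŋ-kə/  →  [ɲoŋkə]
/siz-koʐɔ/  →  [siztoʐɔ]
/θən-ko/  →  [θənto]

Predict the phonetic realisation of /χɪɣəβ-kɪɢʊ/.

[χɪɣəβpɪɢʊ]

The data show progressive place assimilation: /k/ → [c] after /ɲ/; /k/ → [t] after /z/; /k/ → [t] after /n/. In each pair only place changes, matching the preceding consonant, while manner and voice stay constant.
No alternation appears in [ɲoŋkə]: there the adjacent consonants already agree in place (/k/ and /ŋ/ are both velar), so this form is consistent with the same rule.
The rule targets /k/ (voiceless velar stop), which sits after the trigger /β/ (bilabial).
A voiceless bilabial stop is [p], so the surface segment is [p].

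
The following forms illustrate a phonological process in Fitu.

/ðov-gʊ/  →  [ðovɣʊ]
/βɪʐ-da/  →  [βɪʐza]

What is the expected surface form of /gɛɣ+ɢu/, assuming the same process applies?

[gɛɣʁu]

The data show progressive manner assimilation: /g/ → [ɣ] after /v/; /d/ → [z] after /ʐ/. In each pair only manner changes, matching the preceding consonant, while place and voice stay constant.
The rule targets /ɢ/ (voiced uvular stop), which sits after the trigger /ɣ/ (fricative).
Changing only its manner to fricative gives [ʁ] — the voiced uvular fricative.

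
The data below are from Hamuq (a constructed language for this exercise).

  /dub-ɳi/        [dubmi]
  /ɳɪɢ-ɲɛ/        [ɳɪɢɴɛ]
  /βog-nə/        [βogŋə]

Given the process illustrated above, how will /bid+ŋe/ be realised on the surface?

The data show progressive place assimilation: /ɳ/ → [m] after /b/; /ɲ/ → [ɴ] after /ɢ/; /n/ → [ŋ] after /g/. In each pair only place changes, matching the preceding consonant, while manner and voice stay constant.
/ŋ/ is a voiced velar nasal. The preceding trigger /d/ is alveolar, so /ŋ/ must become alveolar as well.
Changing only its place to alveolar gives [n] — the voiced alveolar nasal.

[bidne]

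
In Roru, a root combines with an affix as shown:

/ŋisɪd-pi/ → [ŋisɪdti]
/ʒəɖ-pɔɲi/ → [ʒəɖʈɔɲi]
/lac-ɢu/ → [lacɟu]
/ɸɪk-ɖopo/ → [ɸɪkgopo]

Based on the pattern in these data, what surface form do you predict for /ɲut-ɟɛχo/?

The data show progressive place assimilation: /p/ → [t] after /d/; /p/ → [ʈ] after /ɖ/; /ɢ/ → [ɟ] after /c/; /ɖ/ → [g] after /k/. In each pair only place changes, matching the preceding consonant, while manner and voice stay constant.
The rule targets /ɟ/ (voiced palatal stop), which sits after the trigger /t/ (alveolar).
The voiced alveolar stop is [d], so /ɟ/ → [d].

[ɲutdɛχo]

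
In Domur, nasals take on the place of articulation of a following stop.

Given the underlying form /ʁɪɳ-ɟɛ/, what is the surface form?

[ʁɪɲɟɛ]

The rule targets /ɳ/ (voiced retroflex nasal), which sits before the trigger /ɟ/ (palatal).
Changing only its place to palatal gives [ɲ] — the voiced palatal nasal.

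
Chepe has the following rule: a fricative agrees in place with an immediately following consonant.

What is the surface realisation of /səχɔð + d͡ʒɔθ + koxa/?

The rule targets /ð/ (voiced dental fricative), which sits before the trigger /d͡ʒ/ (postalveolar).
A voiced postalveolar fricative is [ʒ], so the surface segment is [ʒ].
At the second juncture, /θ/ likewise becomes [x] adjacent to /k/.

[səχɔʒd͡ʒɔxkoxa]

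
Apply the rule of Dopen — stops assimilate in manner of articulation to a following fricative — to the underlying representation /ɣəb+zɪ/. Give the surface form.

[ɣəβzɪ]

The rule targets /b/ (voiced bilabial stop), which sits before the trigger /z/ (fricative).
A voiced bilabial fricative is [β], so the surface segment is [β].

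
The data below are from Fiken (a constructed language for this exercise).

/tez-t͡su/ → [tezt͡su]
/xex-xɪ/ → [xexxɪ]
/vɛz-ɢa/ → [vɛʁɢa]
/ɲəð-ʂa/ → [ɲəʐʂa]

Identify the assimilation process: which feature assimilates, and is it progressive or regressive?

regressive place assimilation

Comparing underlying and surface forms, /z/ → [ʁ] is the alternation; the neighbouring /ɢ/ is constant.
/z/ is alveolar while /ɢ/ is uvular; the output [ʁ] is uvular, matching the trigger — so the feature that spreads is place.
Manner and voice are unchanged, so the assimilation is partial, not total.
Checking the remaining alternation: /ð/ → [ʐ] before /ʂ/ (dental → retroflex, matching retroflex) — only place changes, and always toward the following segment.
Nothing changes in [tezt͡su], [xexxɪ]: there the adjacent consonants already agree in place (/z/ and /t͡s/ are both alveolar; /x/ and /x/ are both velar), so these forms are consistent with the same rule.
Since the segment that changes precedes the conditioning segment, the assimilation is regressive.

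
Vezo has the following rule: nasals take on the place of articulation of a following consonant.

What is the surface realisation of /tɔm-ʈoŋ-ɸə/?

/m/ is a voiced bilabial nasal. The following trigger /ʈ/ is retroflex, so /m/ must become retroflex as well.
The voiced retroflex nasal is [ɳ], so /m/ → [ɳ].
At the second juncture, /ŋ/ likewise becomes [m] adjacent to /ɸ/.

[tɔɳʈomɸə]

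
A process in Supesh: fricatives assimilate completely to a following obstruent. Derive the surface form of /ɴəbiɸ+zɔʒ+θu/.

/ɸ/ is the segment targeted by the rule; it sits immediately before /z/, so it assimilates completely and surfaces as [z].
At the second juncture, /ʒ/ likewise becomes [θ] adjacent to /θ/.

[ɴəbizzɔθθu]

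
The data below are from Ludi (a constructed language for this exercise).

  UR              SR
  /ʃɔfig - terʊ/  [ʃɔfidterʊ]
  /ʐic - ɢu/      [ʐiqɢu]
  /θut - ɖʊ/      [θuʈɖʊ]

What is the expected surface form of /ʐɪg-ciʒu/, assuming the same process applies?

[ʐɪɟciʒu]

The data show regressive place assimilation: /g/ → [d] before /t/; /c/ → [q] before /ɢ/; /t/ → [ʈ] before /ɖ/. In each pair only place changes, matching the following consonant, while manner and voice stay constant.
/g/ is a voiced velar stop. The following trigger /c/ is palatal, so /g/ must become palatal as well.
A voiced palatal stop is [ɟ], so the surface segment is [ɟ].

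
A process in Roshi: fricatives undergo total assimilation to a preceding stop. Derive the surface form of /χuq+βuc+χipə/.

[χuqquccipə]

/β/ is the segment targeted by the rule; it sits immediately after /q/, so it assimilates completely and surfaces as [q].
The same rule applies at the second boundary: /χ/ → [c] next to /c/.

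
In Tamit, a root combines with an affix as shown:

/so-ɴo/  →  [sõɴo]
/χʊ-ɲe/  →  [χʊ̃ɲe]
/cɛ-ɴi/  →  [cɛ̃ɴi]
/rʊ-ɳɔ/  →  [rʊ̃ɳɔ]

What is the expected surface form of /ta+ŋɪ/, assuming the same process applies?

The data show regressive nasality assimilation (vowel nasalisation): /o/ → [õ] before /ɴ/; /ʊ/ → [ʊ̃] before /ɲ/; /ɛ/ → [ɛ̃] before /ɴ/; /ʊ/ → [ʊ̃] before /ɳ/ — a vowel is nasalised by an immediately following nasal consonant.
The vowel /a/ is adjacent to the following nasal /ŋ/, so it acquires [+nasal] and surfaces as [ã].

[tãŋɪ]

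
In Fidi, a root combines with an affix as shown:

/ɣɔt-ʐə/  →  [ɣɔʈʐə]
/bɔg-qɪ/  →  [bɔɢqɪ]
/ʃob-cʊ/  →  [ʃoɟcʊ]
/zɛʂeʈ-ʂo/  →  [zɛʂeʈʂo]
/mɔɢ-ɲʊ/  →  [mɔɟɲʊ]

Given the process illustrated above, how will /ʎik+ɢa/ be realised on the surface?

The data show regressive place assimilation: /t/ → [ʈ] before /ʐ/; /g/ → [ɢ] before /q/; /b/ → [ɟ] before /c/; /ɢ/ → [ɟ] before /ɲ/. In each pair only place changes, matching the following consonant, while manner and voice stay constant.
No alternation appears in [zɛʂeʈʂo]: there the adjacent consonants already agree in place (/ʈ/ and /ʂ/ are both retroflex), so this form is consistent with the same rule.
The rule targets /k/ (voiceless velar stop), which sits before the trigger /ɢ/ (uvular).
The voiceless uvular stop is [q], so /k/ → [q].

[ʎiqɢa]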